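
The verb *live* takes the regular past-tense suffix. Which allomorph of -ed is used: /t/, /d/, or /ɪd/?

/d/

The stem *live* ends in a voiced sound other than /d/.
The -ed suffix is realized as /ɪd/ after /t, d/; as /t/ after other voiceless consonants; and as /d/ after other voiced sounds.
So -ed on *live* is pronounced /d/.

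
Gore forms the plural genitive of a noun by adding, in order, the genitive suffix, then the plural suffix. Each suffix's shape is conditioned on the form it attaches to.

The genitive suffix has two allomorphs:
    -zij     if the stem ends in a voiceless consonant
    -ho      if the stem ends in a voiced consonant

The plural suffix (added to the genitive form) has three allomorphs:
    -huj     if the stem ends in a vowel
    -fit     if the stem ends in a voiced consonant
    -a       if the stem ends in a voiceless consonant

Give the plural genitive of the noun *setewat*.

setewatzijfit

*setewat* — final consonant /t/ (voiceless) → -zij → *setewatzij*.
The final sound of the genitive form *setewatzij* is /j/, which is a voiced consonant, so the plural suffix is -fit, giving *setewatzijfit*.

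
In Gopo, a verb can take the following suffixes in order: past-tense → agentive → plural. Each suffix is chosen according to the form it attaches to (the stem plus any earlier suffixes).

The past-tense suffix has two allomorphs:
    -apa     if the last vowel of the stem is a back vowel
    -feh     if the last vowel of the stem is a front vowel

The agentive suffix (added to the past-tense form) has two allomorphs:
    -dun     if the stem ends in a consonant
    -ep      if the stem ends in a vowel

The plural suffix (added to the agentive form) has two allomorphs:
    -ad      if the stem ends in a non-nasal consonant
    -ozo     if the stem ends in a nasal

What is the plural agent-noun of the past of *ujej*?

*ujej* — last vowel /e/ (a front vowel) → -feh → *ujejfeh*.
The past-tense form *ujejfeh* — final sound /h/ (a consonant) → -dun → *ujejfehdun*.
The agentive form *ujejfehdun*: final consonant = /n/, a nasal → -ozo → *ujejfehdunozo*.

ujejfehdunozo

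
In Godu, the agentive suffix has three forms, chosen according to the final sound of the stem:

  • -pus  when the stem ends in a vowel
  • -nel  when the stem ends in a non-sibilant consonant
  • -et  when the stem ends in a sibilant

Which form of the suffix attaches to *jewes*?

-et

The final sound of *jewes* is /s/, which is a sibilant, so the suffix is -et.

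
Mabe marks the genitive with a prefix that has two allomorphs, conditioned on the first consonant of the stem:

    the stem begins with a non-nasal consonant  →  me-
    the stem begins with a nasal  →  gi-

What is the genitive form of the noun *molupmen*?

gimolupmen

Since the first consonant of *molupmen* is /m/ (a nasal), it takes gi-, giving *gimolupmen*.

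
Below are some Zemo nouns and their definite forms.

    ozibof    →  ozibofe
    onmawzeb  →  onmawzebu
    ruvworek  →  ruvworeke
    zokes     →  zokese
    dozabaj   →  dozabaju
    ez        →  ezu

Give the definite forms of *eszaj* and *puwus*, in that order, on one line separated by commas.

The pattern is voicing of the final consonant: -e when the stem ends in a voiceless consonant (*ozibof*, *ruvworek*, *zokes*); -u when the stem ends in a voiced consonant (*onmawzeb*, *dozabaj*, *ez*).
*eszaj* — final consonant /j/ (voiced) → -u → *eszaju*.
*puwus* — final consonant /s/ (voiceless) → -e → *puwuse*.

eszaju, puwuse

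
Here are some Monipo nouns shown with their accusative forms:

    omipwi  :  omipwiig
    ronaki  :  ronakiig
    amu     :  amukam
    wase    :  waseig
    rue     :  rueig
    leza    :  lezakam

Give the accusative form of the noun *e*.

eig

Looking at the last vowel of each stem: -ig when the last vowel of the stem is a front vowel (*omipwi*, *ronaki*, *wase*, *rue*); -kam when the last vowel of the stem is a back vowel (*amu*, *leza*).
*e*: last vowel = /e/, a front vowel → -ig → *eig*.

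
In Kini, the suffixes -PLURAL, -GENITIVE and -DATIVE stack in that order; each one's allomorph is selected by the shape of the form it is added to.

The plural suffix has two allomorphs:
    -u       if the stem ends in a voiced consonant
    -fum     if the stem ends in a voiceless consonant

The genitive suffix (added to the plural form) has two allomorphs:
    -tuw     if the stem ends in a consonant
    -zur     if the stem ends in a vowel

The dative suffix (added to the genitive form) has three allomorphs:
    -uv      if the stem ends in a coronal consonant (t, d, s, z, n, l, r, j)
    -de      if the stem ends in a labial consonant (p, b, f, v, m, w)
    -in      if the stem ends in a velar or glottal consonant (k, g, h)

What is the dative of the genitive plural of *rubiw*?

rubiwuzuruv

The final consonant of *rubiw* is /w/, which is voiced, so the plural suffix is -u, giving *rubiwu*.
The final sound of the plural form *rubiwu* is /u/, which is a vowel, so the genitive suffix is -zur, giving *rubiwuzur*.
The genitive form *rubiwuzur* — final consonant /r/ (coronal) → -uv → *rubiwuzuruv*.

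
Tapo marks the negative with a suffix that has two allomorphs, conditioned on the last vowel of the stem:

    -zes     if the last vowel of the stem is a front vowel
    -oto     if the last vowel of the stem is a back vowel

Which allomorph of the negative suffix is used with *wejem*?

-zes

The last vowel of *wejem* is /e/, which is a front vowel, so the suffix is -zes.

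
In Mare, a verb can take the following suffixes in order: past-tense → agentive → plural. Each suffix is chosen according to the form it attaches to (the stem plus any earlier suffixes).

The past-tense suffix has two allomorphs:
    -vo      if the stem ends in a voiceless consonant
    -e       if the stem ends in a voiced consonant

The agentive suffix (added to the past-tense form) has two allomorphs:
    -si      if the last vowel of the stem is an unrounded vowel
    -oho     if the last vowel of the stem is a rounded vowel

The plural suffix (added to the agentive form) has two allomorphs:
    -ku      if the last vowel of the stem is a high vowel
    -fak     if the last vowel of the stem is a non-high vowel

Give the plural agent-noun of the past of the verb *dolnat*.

*dolnat* — final consonant /t/ (voiceless) → -vo → *dolnatvo*.
The last vowel of the past-tense form *dolnatvo* is /o/, which is a rounded vowel, so the agentive suffix is -oho, giving *dolnatvooho*.
Since the last vowel of the agentive form *dolnatvooho* is /o/ (a non-high vowel), it takes -fak, giving *dolnatvoohofak*.

dolnatvoohofak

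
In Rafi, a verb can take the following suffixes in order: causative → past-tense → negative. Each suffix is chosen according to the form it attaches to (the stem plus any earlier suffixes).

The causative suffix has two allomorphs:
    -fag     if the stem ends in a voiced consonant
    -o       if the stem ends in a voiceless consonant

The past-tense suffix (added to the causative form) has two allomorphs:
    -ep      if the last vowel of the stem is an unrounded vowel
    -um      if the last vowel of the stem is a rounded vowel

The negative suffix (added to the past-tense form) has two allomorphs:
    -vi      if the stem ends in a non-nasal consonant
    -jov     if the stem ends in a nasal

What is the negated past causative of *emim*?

*emim*: final consonant = /m/, voiced → -fag → *emimfag*.
Since the last vowel of the causative form *emimfag* is /a/ (an unrounded vowel), it takes -ep, giving *emimfagep*.
The final consonant of the past-tense form *emimfagep* is /p/, which is non-nasal, so the negative suffix is -vi, giving *emimfagepvi*.

emimfagepvi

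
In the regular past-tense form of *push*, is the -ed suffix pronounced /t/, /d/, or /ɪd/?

The stem *push* ends in a voiceless consonant other than /t/.
The -ed suffix is realized as /ɪd/ after /t, d/; as /t/ after other voiceless consonants; and as /d/ after other voiced sounds.
So -ed on *push* is pronounced /t/.

/t/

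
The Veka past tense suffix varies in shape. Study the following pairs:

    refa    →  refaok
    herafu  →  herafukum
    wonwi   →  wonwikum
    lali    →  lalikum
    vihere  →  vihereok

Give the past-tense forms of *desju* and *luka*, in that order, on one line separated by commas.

The alternation tracks the last vowel of the stem — -kum when the last vowel of the stem is a high vowel (*herafu*, *wonwi*, *lali*); -ok when the last vowel of the stem is a non-high vowel (*refa*, *vihere*).
The last vowel of *desju* is /u/, which is a high vowel, so the suffix is -kum, giving *desjukum*.
Since the last vowel of *luka* is /a/ (a non-high vowel), it takes -ok, giving *lukaok*.

desjukum, lukaok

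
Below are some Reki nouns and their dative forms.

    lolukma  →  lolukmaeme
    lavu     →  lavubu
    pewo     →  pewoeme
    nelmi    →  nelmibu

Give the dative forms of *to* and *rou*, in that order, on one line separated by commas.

toeme, roubu

The alternation tracks the last vowel of the stem — -bu when the last vowel of the stem is a high vowel (*lavu*, *nelmi*); -eme when the last vowel of the stem is a non-high vowel (*lolukma*, *pewo*).
Since the last vowel of *to* is /o/ (a non-high vowel), it takes -eme, giving *toeme*.
*rou* — last vowel /u/ (a high vowel) → -bu → *roubu*.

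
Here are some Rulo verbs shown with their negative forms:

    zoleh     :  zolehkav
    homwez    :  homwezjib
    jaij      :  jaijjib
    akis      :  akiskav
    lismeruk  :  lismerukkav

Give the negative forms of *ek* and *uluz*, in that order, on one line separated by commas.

ekkav, uluzjib

The suffix is conditioned by the final consonant: -kav when the stem ends in a voiceless consonant (*zoleh*, *akis*, *lismeruk*); -jib when the stem ends in a voiced consonant (*homwez*, *jaij*).
*ek* — final consonant /k/ (voiceless) → -kav → *ekkav*.
*uluz*: final consonant = /z/, voiced → -jib → *uluzjib*.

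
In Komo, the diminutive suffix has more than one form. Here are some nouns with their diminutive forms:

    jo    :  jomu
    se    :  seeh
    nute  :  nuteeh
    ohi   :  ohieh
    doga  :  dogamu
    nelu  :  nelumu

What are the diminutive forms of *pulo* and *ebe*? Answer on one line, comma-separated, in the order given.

pulomu, ebeeh

The alternation tracks the last vowel of the stem — -eh when the last vowel of the stem is a front vowel (*se*, *nute*, *ohi*); -mu when the last vowel of the stem is a back vowel (*jo*, *doga*, *nelu*).
The last vowel of *pulo* is /o/, which is a back vowel, so the suffix is -mu, giving *pulomu*.
Since the last vowel of *ebe* is /e/ (a front vowel), it takes -eh, giving *ebeeh*.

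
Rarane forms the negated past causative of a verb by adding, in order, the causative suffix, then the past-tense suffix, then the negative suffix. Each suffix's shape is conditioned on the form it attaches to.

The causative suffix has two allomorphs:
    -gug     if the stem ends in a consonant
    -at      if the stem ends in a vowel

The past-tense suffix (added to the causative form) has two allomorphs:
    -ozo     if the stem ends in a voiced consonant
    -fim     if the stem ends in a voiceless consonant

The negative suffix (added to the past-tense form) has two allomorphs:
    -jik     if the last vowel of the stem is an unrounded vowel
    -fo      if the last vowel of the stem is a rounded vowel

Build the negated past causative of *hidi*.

*hidi* — final sound /i/ (a vowel) → -at → *hidiat*.
The causative form *hidiat*: final consonant = /t/, voiceless → -fim → *hidiatfim*.
The last vowel of the past-tense form *hidiatfim* is /i/, which is an unrounded vowel, so the negative suffix is -jik, giving *hidiatfimjik*.

hidiatfimjik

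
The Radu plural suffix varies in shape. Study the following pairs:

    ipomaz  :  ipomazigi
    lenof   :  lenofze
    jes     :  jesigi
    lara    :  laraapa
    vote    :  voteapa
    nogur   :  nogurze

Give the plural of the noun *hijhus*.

hijhusigi

The pattern is sibilance of the final sound: -igi when the stem ends in a sibilant (*ipomaz*, *jes*); -ze when the stem ends in a non-sibilant consonant (*lenof*, *nogur*); -apa when the stem ends in a vowel (*lara*, *vote*).
The final sound of *hijhus* is /s/, which is a sibilant, so the suffix is -igi, giving *hijhusigi*.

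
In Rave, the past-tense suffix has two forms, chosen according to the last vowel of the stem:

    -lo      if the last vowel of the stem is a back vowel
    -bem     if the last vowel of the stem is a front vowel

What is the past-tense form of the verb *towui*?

towuibem

The last vowel of *towui* is /i/, which is a front vowel, so the suffix is -bem, giving *towuibem*.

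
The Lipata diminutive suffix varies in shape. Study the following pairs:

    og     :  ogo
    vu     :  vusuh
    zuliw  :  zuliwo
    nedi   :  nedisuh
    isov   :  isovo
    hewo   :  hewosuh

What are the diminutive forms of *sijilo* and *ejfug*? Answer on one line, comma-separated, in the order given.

Looking at the final sound of each stem: -o when the stem ends in a consonant (*og*, *zuliw*, *isov*); -suh when the stem ends in a vowel (*vu*, *nedi*, *hewo*).
Since the final sound of *sijilo* is /o/ (a vowel), it takes -suh, giving *sijilosuh*.
Since the final sound of *ejfug* is /g/ (a consonant), it takes -o, giving *ejfugo*.

sijilosuh, ejfugo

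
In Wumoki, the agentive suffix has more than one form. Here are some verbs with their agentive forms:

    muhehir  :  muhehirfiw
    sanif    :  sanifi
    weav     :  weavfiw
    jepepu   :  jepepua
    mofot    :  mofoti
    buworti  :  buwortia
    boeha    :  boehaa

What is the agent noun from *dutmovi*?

The suffix is conditioned by the final sound: -i when the stem ends in a voiceless consonant (*sanif*, *mofot*); -fiw when the stem ends in a voiced consonant (*muhehir*, *weav*); -a when the stem ends in a vowel (*jepepu*, *buworti*, *boeha*).
*dutmovi*: final sound = /i/, a vowel → -a → *dutmovia*.

dutmovia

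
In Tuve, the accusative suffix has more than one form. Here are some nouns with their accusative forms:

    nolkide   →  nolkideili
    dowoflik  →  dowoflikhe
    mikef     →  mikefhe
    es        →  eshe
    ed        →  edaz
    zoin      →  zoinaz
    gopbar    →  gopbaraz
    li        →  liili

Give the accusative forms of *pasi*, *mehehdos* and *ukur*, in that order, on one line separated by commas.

pasiili, mehehdoshe, ukuraz

Looking at the final sound of each stem: -he when the stem ends in a voiceless consonant (*dowoflik*, *mikef*, *es*); -az when the stem ends in a voiced consonant (*ed*, *zoin*, *gopbar*); -ili when the stem ends in a vowel (*nolkide*, *li*).
Since the final sound of *pasi* is /i/ (a vowel), it takes -ili, giving *pasiili*.
*mehehdos* — final sound /s/ (a voiceless consonant) → -he → *mehehdoshe*.
Since the final sound of *ukur* is /r/ (a voiced consonant), it takes -az, giving *ukuraz*.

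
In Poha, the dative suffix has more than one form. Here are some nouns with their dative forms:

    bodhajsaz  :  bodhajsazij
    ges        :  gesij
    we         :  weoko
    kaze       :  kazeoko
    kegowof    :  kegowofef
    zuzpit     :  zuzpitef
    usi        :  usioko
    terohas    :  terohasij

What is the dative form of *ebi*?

The alternation tracks the final sound of the stem — -ij when the stem ends in a sibilant (*bodhajsaz*, *ges*, *terohas*); -ef when the stem ends in a non-sibilant consonant (*kegowof*, *zuzpit*); -oko when the stem ends in a vowel (*we*, *kaze*, *usi*).
The final sound of *ebi* is /i/, which is a vowel, so the suffix is -oko, giving *ebioko*.

ebioko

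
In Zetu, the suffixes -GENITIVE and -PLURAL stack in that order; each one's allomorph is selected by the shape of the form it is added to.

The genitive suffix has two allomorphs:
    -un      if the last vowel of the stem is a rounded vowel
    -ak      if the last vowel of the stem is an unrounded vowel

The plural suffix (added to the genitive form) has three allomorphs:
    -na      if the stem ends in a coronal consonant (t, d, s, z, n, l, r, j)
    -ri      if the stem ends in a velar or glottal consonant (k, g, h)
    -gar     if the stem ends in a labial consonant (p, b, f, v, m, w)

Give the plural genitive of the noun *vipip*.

vipipakri

*vipip* — last vowel /i/ (an unrounded vowel) → -ak → *vipipak*.
The genitive form *vipipak* — final consonant /k/ (velar/glottal) → -ri → *vipipakri*.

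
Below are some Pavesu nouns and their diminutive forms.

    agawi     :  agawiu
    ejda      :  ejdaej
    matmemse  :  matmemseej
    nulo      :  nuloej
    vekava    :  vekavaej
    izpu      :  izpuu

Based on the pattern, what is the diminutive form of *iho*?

ihoej

The alternation tracks the last vowel of the stem — -u when the last vowel of the stem is a high vowel (*agawi*, *izpu*); -ej when the last vowel of the stem is a non-high vowel (*ejda*, *matmemse*, *nulo*, *vekava*).
*iho* — last vowel /o/ (a non-high vowel) → -ej → *ihoej*.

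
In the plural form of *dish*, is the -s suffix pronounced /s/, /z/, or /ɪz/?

/ɪz/

The stem *dish* ends in a sibilant (/s, z, ʃ, ʒ, tʃ, dʒ/).
The plural suffix surfaces as /ɪz/ after sibilants, /s/ after other voiceless consonants, and /z/ after other voiced sounds.
So the plural -s on *dish* is pronounced /ɪz/.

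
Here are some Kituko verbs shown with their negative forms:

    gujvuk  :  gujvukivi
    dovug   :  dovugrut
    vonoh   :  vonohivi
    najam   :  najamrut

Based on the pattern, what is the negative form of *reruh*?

reruhivi

The alternation tracks the final consonant of the stem — -ivi when the stem ends in a voiceless consonant (*gujvuk*, *vonoh*); -rut when the stem ends in a voiced consonant (*dovug*, *najam*).
*reruh* — final consonant /h/ (voiceless) → -ivi → *reruhivi*.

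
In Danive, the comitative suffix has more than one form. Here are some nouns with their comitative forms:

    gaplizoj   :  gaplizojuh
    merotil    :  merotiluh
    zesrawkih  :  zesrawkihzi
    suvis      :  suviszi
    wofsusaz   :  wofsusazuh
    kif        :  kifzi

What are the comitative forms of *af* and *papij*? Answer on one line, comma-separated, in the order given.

afzi, papijuh

The pattern is voicing of the final consonant: -zi when the stem ends in a voiceless consonant (*zesrawkih*, *suvis*, *kif*); -uh when the stem ends in a voiced consonant (*gaplizoj*, *merotil*, *wofsusaz*).
The final consonant of *af* is /f/, which is voiceless, so the suffix is -zi, giving *afzi*.
Since the final consonant of *papij* is /j/ (voiced), it takes -uh, giving *papijuh*.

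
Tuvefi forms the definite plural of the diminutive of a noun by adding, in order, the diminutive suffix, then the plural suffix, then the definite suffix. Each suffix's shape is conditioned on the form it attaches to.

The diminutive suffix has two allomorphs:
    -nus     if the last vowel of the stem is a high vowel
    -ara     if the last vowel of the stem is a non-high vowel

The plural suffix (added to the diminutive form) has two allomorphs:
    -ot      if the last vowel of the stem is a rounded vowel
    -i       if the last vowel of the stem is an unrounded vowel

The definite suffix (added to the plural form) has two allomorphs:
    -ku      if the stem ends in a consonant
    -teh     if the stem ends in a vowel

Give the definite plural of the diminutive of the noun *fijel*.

The last vowel of *fijel* is /e/, which is a non-high vowel, so the diminutive suffix is -ara, giving *fijelara*.
The last vowel of the diminutive form *fijelara* is /a/, which is an unrounded vowel, so the plural suffix is -i, giving *fijelarai*.
Since the final sound of the plural form *fijelarai* is /i/ (a vowel), it takes -teh, giving *fijelaraiteh*.

fijelaraiteh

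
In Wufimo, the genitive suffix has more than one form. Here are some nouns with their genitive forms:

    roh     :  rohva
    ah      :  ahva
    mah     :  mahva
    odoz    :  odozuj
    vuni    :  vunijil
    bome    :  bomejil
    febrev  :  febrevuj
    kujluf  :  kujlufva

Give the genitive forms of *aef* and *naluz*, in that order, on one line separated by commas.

aefva, naluzuj

The alternation tracks the final sound of the stem — -va when the stem ends in a voiceless consonant (*roh*, *ah*, *mah*, *kujluf*); -uj when the stem ends in a voiced consonant (*odoz*, *febrev*); -jil when the stem ends in a vowel (*vuni*, *bome*).
*aef* — final sound /f/ (a voiceless consonant) → -va → *aefva*.
*naluz* — final sound /z/ (a voiced consonant) → -uj → *naluzuj*.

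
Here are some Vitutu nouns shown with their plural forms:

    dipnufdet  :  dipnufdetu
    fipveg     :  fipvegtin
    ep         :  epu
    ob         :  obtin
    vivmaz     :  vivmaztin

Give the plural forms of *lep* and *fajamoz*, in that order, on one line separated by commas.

lepu, fajamoztin

Looking at the final consonant of each stem: -u when the stem ends in a voiceless consonant (*dipnufdet*, *ep*); -tin when the stem ends in a voiced consonant (*fipveg*, *ob*, *vivmaz*).
*lep*: final consonant = /p/, voiceless → -u → *lepu*.
*fajamoz*: final consonant = /z/, voiced → -tin → *fajamoztin*.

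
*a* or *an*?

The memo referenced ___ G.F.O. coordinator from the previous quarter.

The indefinite article is chosen by the initial *sound* of the following word, not its spelling.
The initialism *G.F.O.* is read letter by letter; the first letter, G, is pronounced /dʒiː/, which begins with a consonant sound.
So the article is *a*: The memo referenced a G.F.O. coordinator from the previous quarter.

a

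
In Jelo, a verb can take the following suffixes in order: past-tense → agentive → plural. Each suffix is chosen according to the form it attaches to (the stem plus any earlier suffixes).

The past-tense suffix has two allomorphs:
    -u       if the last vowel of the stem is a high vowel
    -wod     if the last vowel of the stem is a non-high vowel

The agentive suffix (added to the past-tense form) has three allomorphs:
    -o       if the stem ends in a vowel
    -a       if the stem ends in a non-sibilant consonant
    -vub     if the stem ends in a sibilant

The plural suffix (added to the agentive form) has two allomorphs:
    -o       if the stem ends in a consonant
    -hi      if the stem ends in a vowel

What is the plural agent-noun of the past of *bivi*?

*bivi* — last vowel /i/ (a high vowel) → -u → *biviu*.
The past-tense form *biviu*: final sound = /u/, a vowel → -o → *biviuo*.
The final sound of the agentive form *biviuo* is /o/, which is a vowel, so the plural suffix is -hi, giving *biviuohi*.

biviuohi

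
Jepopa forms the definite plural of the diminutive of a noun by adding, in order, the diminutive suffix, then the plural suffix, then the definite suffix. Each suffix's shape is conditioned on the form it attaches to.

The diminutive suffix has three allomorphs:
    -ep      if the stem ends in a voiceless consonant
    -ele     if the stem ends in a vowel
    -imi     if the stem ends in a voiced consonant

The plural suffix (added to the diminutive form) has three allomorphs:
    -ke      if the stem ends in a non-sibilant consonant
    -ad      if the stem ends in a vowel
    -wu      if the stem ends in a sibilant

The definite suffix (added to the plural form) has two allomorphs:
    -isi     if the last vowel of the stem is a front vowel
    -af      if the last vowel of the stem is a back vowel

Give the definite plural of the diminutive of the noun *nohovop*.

nohovopepkeisi

The final sound of *nohovop* is /p/, which is a voiceless consonant, so the diminutive suffix is -ep, giving *nohovopep*.
The final sound of the diminutive form *nohovopep* is /p/, which is a non-sibilant consonant, so the plural suffix is -ke, giving *nohovopepke*.
The plural form *nohovopepke* — last vowel /e/ (a front vowel) → -isi → *nohovopepkeisi*.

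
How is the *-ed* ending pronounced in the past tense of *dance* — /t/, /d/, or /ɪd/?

The stem *dance* ends in a voiceless consonant other than /t/.
The -ed suffix is realized as /ɪd/ after /t, d/; as /t/ after other voiceless consonants; and as /d/ after other voiced sounds.
So -ed on *dance* is pronounced /t/.

/t/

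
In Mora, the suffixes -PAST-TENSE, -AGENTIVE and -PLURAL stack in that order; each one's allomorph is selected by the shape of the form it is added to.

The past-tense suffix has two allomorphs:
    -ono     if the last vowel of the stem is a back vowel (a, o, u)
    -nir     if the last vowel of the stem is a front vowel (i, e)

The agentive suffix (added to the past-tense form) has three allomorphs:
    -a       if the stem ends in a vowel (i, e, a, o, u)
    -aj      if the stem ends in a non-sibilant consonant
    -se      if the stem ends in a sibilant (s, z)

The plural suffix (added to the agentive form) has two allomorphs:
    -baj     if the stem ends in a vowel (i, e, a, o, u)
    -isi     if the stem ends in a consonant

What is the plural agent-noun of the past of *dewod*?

dewodonoabaj

*dewod*: last vowel = /o/, a back vowel → -ono → *dewodono*.
The past-tense form *dewodono* — final sound /o/ (a vowel) → -a → *dewodonoa*.
The agentive form *dewodonoa* — final sound /a/ (a vowel) → -baj → *dewodonoabaj*.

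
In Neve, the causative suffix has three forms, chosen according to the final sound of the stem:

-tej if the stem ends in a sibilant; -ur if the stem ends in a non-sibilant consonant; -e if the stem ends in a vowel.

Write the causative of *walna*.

*walna* — final sound /a/ (a vowel) → -e → *walnae*.

walnae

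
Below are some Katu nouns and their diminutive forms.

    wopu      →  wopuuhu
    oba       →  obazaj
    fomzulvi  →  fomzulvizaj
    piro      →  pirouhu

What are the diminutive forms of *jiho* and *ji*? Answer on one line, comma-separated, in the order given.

jihouhu, jizaj

The alternation tracks the last vowel of the stem — -uhu when the last vowel of the stem is a rounded vowel (*wopu*, *piro*); -zaj when the last vowel of the stem is an unrounded vowel (*oba*, *fomzulvi*).
*jiho*: last vowel = /o/, a rounded vowel → -uhu → *jihouhu*.
Since the last vowel of *ji* is /i/ (an unrounded vowel), it takes -zaj, giving *jizaj*.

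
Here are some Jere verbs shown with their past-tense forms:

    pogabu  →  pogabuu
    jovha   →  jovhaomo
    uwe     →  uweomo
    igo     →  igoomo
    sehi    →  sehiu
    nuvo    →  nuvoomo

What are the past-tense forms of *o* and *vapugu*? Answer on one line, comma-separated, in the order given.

The alternation tracks the last vowel of the stem — -u when the last vowel of the stem is a high vowel (*pogabu*, *sehi*); -omo when the last vowel of the stem is a non-high vowel (*jovha*, *uwe*, *igo*, *nuvo*).
*o* — last vowel /o/ (a non-high vowel) → -omo → *oomo*.
*vapugu*: last vowel = /u/, a high vowel → -u → *vapuguu*.

oomo, vapuguu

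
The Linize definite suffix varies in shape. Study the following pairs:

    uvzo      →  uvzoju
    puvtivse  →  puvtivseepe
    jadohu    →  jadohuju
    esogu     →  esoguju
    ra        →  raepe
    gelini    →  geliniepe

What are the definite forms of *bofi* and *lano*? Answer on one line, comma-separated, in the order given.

Looking at the last vowel of each stem: -ju when the last vowel of the stem is a rounded vowel (*uvzo*, *jadohu*, *esogu*); -epe when the last vowel of the stem is an unrounded vowel (*puvtivse*, *ra*, *gelini*).
Since the last vowel of *bofi* is /i/ (an unrounded vowel), it takes -epe, giving *bofiepe*.
Since the last vowel of *lano* is /o/ (a rounded vowel), it takes -ju, giving *lanoju*.

bofiepe, lanoju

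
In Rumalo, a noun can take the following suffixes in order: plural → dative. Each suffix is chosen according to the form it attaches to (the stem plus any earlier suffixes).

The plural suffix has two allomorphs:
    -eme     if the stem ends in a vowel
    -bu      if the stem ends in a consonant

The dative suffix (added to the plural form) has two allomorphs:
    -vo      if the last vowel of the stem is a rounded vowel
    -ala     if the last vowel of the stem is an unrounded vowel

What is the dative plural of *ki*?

The final sound of *ki* is /i/, which is a vowel, so the plural suffix is -eme, giving *kieme*.
The plural form *kieme* — last vowel /e/ (an unrounded vowel) → -ala → *kiemeala*.

kiemeala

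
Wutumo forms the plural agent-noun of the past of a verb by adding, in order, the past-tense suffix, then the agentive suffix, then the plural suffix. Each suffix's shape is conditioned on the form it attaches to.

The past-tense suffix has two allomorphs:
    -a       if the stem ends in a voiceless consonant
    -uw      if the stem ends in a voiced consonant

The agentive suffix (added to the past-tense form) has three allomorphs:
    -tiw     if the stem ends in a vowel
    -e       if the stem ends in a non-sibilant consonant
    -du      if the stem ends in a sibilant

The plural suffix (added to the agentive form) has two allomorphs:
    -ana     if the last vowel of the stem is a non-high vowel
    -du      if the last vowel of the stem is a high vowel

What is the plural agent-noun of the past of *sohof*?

The final consonant of *sohof* is /f/, which is voiceless, so the past-tense suffix is -a, giving *sohofa*.
Since the final sound of the past-tense form *sohofa* is /a/ (a vowel), it takes -tiw, giving *sohofatiw*.
The agentive form *sohofatiw*: last vowel = /i/, a high vowel → -du → *sohofatiwdu*.

sohofatiwdu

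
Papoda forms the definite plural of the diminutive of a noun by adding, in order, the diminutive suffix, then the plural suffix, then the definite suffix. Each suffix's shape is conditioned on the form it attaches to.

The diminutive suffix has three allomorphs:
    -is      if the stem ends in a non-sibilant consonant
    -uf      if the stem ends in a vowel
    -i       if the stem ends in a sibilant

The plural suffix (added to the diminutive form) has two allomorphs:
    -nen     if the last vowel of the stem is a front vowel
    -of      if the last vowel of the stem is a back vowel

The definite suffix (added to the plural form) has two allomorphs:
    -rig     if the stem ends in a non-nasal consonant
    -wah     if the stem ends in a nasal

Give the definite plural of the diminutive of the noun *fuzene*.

fuzeneufofrig

*fuzene* — final sound /e/ (a vowel) → -uf → *fuzeneuf*.
The diminutive form *fuzeneuf*: last vowel = /u/, a back vowel → -of → *fuzeneufof*.
The plural form *fuzeneufof* — final consonant /f/ (non-nasal) → -rig → *fuzeneufofrig*.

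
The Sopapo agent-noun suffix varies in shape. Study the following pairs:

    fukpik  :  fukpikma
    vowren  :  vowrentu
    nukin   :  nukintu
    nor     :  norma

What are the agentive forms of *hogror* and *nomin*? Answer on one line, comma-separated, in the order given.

The pattern is nasality of the final consonant: -tu when the stem ends in a nasal (*vowren*, *nukin*); -ma when the stem ends in a non-nasal consonant (*fukpik*, *nor*).
The final consonant of *hogror* is /r/, which is non-nasal, so the suffix is -ma, giving *hogrorma*.
*nomin*: final consonant = /n/, a nasal → -tu → *nomintu*.

hogrorma, nomintu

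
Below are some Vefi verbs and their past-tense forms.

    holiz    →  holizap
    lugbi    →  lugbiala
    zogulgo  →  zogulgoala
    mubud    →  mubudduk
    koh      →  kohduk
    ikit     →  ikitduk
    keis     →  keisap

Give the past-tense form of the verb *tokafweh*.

tokafwehduk

The suffix is conditioned by the final sound: -ap when the stem ends in a sibilant (*holiz*, *keis*); -duk when the stem ends in a non-sibilant consonant (*mubud*, *koh*, *ikit*); -ala when the stem ends in a vowel (*lugbi*, *zogulgo*).
*tokafweh* — final sound /h/ (a non-sibilant consonant) → -duk → *tokafwehduk*.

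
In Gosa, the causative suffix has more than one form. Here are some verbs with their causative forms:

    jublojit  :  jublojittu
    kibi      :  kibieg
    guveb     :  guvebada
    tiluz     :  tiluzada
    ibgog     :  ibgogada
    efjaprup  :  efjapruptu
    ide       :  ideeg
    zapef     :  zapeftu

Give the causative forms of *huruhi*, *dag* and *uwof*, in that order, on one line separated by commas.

huruhieg, dagada, uwoftu

The alternation tracks the final sound of the stem — -tu when the stem ends in a voiceless consonant (*jublojit*, *efjaprup*, *zapef*); -ada when the stem ends in a voiced consonant (*guveb*, *tiluz*, *ibgog*); -eg when the stem ends in a vowel (*kibi*, *ide*).
*huruhi*: final sound = /i/, a vowel → -eg → *huruhieg*.
Since the final sound of *dag* is /g/ (a voiced consonant), it takes -ada, giving *dagada*.
The final sound of *uwof* is /f/, which is a voiceless consonant, so the suffix is -tu, giving *uwoftu*.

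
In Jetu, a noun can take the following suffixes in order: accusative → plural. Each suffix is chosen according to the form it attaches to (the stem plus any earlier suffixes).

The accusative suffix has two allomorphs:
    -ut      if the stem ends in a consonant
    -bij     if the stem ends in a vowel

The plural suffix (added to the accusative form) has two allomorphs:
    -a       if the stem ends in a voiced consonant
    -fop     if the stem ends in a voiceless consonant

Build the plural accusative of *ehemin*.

eheminutfop

*ehemin*: final sound = /n/, a consonant → -ut → *eheminut*.
Since the final consonant of the accusative form *eheminut* is /t/ (voiceless), it takes -fop, giving *eheminutfop*.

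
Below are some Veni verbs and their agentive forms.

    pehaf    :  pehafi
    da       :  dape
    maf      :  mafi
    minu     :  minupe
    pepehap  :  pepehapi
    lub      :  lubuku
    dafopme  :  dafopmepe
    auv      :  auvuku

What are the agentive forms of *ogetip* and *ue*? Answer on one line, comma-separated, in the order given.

ogetipi, uepe

The suffix is conditioned by the final sound: -i when the stem ends in a voiceless consonant (*pehaf*, *maf*, *pepehap*); -uku when the stem ends in a voiced consonant (*lub*, *auv*); -pe when the stem ends in a vowel (*da*, *minu*, *dafopme*).
The final sound of *ogetip* is /p/, which is a voiceless consonant, so the suffix is -i, giving *ogetipi*.
*ue*: final sound = /e/, a vowel → -pe → *uepe*.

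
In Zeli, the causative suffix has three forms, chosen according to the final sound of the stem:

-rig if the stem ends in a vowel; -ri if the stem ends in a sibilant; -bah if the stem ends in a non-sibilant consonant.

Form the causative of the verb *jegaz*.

jegazri

Since the final sound of *jegaz* is /z/ (a sibilant), it takes -ri, giving *jegazri*.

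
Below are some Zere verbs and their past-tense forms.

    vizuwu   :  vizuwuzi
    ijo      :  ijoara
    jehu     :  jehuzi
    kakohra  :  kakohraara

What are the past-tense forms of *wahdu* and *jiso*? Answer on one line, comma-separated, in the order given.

wahduzi, jisoara

Looking at the last vowel of each stem: -zi when the last vowel of the stem is a high vowel (*vizuwu*, *jehu*); -ara when the last vowel of the stem is a non-high vowel (*ijo*, *kakohra*).
*wahdu*: last vowel = /u/, a high vowel → -zi → *wahduzi*.
Since the last vowel of *jiso* is /o/ (a non-high vowel), it takes -ara, giving *jisoara*.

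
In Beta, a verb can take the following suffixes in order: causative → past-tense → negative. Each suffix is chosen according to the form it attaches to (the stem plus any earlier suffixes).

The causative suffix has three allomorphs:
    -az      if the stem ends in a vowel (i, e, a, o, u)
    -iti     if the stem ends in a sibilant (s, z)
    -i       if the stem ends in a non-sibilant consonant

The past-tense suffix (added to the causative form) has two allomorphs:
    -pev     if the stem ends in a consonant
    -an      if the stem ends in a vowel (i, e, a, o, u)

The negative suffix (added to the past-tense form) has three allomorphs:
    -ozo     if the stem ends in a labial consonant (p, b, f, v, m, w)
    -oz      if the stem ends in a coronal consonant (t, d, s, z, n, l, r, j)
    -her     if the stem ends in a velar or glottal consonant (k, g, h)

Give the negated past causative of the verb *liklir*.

*liklir* — final sound /r/ (a non-sibilant consonant) → -i → *likliri*.
Since the final sound of the causative form *likliri* is /i/ (a vowel), it takes -an, giving *liklirian*.
Since the final consonant of the past-tense form *liklirian* is /n/ (coronal), it takes -oz, giving *liklirianoz*.

liklirianoz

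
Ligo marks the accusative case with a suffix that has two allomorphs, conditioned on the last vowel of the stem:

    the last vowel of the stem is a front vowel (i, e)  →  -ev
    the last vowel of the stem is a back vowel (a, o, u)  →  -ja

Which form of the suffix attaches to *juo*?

-ja

*juo*: last vowel = /o/, a back vowel → -ja.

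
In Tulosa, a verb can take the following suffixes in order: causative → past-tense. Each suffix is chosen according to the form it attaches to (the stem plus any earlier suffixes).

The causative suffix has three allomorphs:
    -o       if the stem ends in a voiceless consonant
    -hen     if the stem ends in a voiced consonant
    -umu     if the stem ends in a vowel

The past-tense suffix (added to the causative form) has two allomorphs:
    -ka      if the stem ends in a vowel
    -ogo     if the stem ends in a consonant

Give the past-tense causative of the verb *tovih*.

tovihoka

The final sound of *tovih* is /h/, which is a voiceless consonant, so the causative suffix is -o, giving *toviho*.
The causative form *toviho* — final sound /o/ (a vowel) → -ka → *tovihoka*.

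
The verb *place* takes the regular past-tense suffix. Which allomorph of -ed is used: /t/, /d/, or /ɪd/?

The stem *place* ends in a voiceless consonant other than /t/.
The -ed suffix is realized as /ɪd/ after /t, d/; as /t/ after other voiceless consonants; and as /d/ after other voiced sounds.
So -ed on *place* is pronounced /t/.

/t/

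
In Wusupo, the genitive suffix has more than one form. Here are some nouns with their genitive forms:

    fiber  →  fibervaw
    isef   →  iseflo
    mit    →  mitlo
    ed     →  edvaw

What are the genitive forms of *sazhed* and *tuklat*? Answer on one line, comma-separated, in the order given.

The alternation tracks the final consonant of the stem — -lo when the stem ends in a voiceless consonant (*isef*, *mit*); -vaw when the stem ends in a voiced consonant (*fiber*, *ed*).
*sazhed*: final consonant = /d/, voiced → -vaw → *sazhedvaw*.
*tuklat* — final consonant /t/ (voiceless) → -lo → *tuklatlo*.

sazhedvaw, tuklatlo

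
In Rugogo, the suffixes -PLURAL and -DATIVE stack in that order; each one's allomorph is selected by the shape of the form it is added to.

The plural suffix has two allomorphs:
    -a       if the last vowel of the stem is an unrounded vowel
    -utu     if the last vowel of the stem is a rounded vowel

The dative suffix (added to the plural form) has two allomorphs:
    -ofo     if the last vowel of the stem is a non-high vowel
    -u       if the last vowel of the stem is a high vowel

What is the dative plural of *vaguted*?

The last vowel of *vaguted* is /e/, which is an unrounded vowel, so the plural suffix is -a, giving *vaguteda*.
The last vowel of the plural form *vaguteda* is /a/, which is a non-high vowel, so the dative suffix is -ofo, giving *vagutedaofo*.

vagutedaofo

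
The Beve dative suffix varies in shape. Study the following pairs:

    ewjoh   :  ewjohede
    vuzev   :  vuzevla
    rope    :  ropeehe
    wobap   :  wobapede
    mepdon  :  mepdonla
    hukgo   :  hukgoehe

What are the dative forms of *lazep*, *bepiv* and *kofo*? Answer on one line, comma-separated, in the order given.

lazepede, bepivla, kofoehe

The suffix is conditioned by the final sound: -ede when the stem ends in a voiceless consonant (*ewjoh*, *wobap*); -la when the stem ends in a voiced consonant (*vuzev*, *mepdon*); -ehe when the stem ends in a vowel (*rope*, *hukgo*).
*lazep* — final sound /p/ (a voiceless consonant) → -ede → *lazepede*.
The final sound of *bepiv* is /v/, which is a voiced consonant, so the suffix is -la, giving *bepivla*.
*kofo*: final sound = /o/, a vowel → -ehe → *kofoehe*.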